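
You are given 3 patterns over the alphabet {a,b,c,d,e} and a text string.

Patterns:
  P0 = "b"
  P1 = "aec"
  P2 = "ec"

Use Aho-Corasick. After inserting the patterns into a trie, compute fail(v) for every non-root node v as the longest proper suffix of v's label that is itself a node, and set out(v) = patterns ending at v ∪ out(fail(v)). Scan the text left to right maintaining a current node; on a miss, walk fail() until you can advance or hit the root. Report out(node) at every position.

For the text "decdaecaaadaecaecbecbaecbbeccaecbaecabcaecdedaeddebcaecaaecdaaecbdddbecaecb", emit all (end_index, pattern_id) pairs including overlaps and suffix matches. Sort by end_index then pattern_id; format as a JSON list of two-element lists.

Build:
Trie nodes:
  n0 'ε': a→2 b→1 e→5
  n1 'b': ·  ←P0
  n2 'a': e→3
  n3 'ae': c→4
  n4 'aec': ·  ←P1
  n5 'e': c→6
  n6 'ec': ·  ←P2

BFS fail/out derivation:
  n1('b'): parent n0 fail=0; on 'b' 0 → fail=0;  out {0}∪∅={0}
  n2('a'): parent n0 fail=0; on 'a' 0 → fail=0;  out ∅∪∅=∅
  n5('e'): parent n0 fail=0; on 'e' 0 → fail=0;  out ∅∪∅=∅
  n3('ae'): parent n2 fail=0; on 'e' 0 → fail=5;  out ∅∪∅=∅
  n6('ec'): parent n5 fail=0; on 'c' 0 → fail=0;  out {2}∪∅={2}
  n4('aec'): parent n3 fail=5; on 'c' 5 → fail=6;  out {1}∪{2}={1,2}

Scan:
pos 0 'd': at 0
pos 1 'e': at 5
pos 2 'c': at 6  → match P2@[1:2]
pos 3 'd': at 0 (fail-walked)
pos 4 'a': at 2
pos 5 'e': at 3
pos 6 'c': at 4  → match P1@[4:6],P2@[5:6]
pos 7 'a': at 2 (fail-walked)
pos 8 'a': at 2 (fail-walked)
pos 9 'a': at 2 (fail-walked)
pos 10 'd': at 0 (fail-walked)
pos 11 'a': at 2
pos 12 'e': at 3
pos 13 'c': at 4  → match P1@[11:13],P2@[12:13]
pos 14 'a': at 2 (fail-walked)
pos 15 'e': at 3
pos 16 'c': at 4  → match P1@[14:16],P2@[15:16]
pos 17 'b': at 1 (fail-walked)  → match P0@[17:17]
pos 18 'e': at 5 (fail-walked)
pos 19 'c': at 6  → match P2@[18:19]
pos 20 'b': at 1 (fail-walked)  → match P0@[20:20]
pos 21 'a': at 2 (fail-walked)
pos 22 'e': at 3
pos 23 'c': at 4  → match P1@[21:23],P2@[22:23]
pos 24 'b': at 1 (fail-walked)  → match P0@[24:24]
pos 25 'b': at 1 (fail-walked)  → match P0@[25:25]
pos 26 'e': at 5 (fail-walked)
pos 27 'c': at 6  → match P2@[26:27]
pos 28 'c': at 0 (fail-walked)
pos 29 'a': at 2
pos 30 'e': at 3
pos 31 'c': at 4  → match P1@[29:31],P2@[30:31]
pos 32 'b': at 1 (fail-walked)  → match P0@[32:32]
pos 33 'a': at 2 (fail-walked)
pos 34 'e': at 3
pos 35 'c': at 4  → match P1@[33:35],P2@[34:35]
pos 36 'a': at 2 (fail-walked)
pos 37 'b': at 1 (fail-walked)  → match P0@[37:37]
pos 38 'c': at 0 (fail-walked)
pos 39 'a': at 2
pos 40 'e': at 3
pos 41 'c': at 4  → match P1@[39:41],P2@[40:41]
pos 42 'd': at 0 (fail-walked)
pos 43 'e': at 5
pos 44 'd': at 0 (fail-walked)
pos 45 'a': at 2
pos 46 'e': at 3
pos 47 'd': at 0 (fail-walked)
pos 48 'd': at 0
pos 49 'e': at 5
pos 50 'b': at 1 (fail-walked)  → match P0@[50:50]
pos 51 'c': at 0 (fail-walked)
pos 52 'a': at 2
pos 53 'e': at 3
pos 54 'c': at 4  → match P1@[52:54],P2@[53:54]
pos 55 'a': at 2 (fail-walked)
pos 56 'a': at 2 (fail-walked)
pos 57 'e': at 3
pos 58 'c': at 4  → match P1@[56:58],P2@[57:58]
pos 59 'd': at 0 (fail-walked)
pos 60 'a': at 2
pos 61 'a': at 2 (fail-walked)
pos 62 'e': at 3
pos 63 'c': at 4  → match P1@[61:63],P2@[62:63]
pos 64 'b': at 1 (fail-walked)  → match P0@[64:64]
pos 65 'd': at 0 (fail-walked)
pos 66 'd': at 0
pos 67 'd': at 0
pos 68 'b': at 1  → match P0@[68:68]
pos 69 'e': at 5 (fail-walked)
pos 70 'c': at 6  → match P2@[69:70]
pos 71 'a': at 2 (fail-walked)
pos 72 'e': at 3
pos 73 'c': at 4  → match P1@[71:73],P2@[72:73]
pos 74 'b': at 1 (fail-walked)  → match P0@[74:74]

Result: [[2,2],[6,1],[6,2],[13,1],[13,2],[16,1],[16,2],[17,0],[19,2],[20,0],[23,1],[23,2],[24,0],[25,0],[27,2],[31,1],[31,2],[32,0],[35,1],[35,2],[37,0],[41,1],[41,2],[50,0],[54,1],[54,2],[58,1],[58,2],[63,1],[63,2],[64,0],[68,0],[70,2],[73,1],[73,2],[74,0]]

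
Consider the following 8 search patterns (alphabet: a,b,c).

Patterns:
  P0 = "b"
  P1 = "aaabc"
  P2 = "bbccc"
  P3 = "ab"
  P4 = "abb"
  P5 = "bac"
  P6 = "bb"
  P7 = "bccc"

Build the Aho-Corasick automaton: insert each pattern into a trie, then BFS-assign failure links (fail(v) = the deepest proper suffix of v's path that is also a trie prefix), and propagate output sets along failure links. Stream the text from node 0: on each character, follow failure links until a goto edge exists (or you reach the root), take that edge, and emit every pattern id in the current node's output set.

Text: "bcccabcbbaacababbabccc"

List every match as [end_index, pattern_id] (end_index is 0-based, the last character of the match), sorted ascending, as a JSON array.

Build automaton:
Trie nodes:
  0='ε' goto a→2 b→1
  1='b' goto a→13 b→7 c→15  [P0 ends]
  2='a' goto a→3 b→11
  3='aa' goto a→4
  4='aaa' goto b→5
  5='aaab' goto c→6
  6='aaabc' goto ·  [P1 ends]
  7='bb' goto c→8  [P6 ends]
  8='bbc' goto c→9
  9='bbcc' goto c→10
  10='bbccc' goto ·  [P2 ends]
  11='ab' goto b→12  [P3 ends]
  12='abb' goto ·  [P4 ends]
  13='ba' goto c→14
  14='bac' goto ·  [P5 ends]
  15='bc' goto c→16
  16='bcc' goto c→17
  17='bccc' goto ·  [P7 ends]

BFS fail/out derivation:
  fail(1) 'b': from fail(0)=0 chase 'b': 0 ⇒ 0;  out={0}∪out(0)={0}
  fail(2) 'a': from fail(0)=0 chase 'a': 0 ⇒ 0;  out=∅∪out(0)=∅
  fail(3) 'aa': from fail(2)=0 chase 'a': 0 ⇒ 2;  out=∅∪out(2)=∅
  fail(7) 'bb': from fail(1)=0 chase 'b': 0 ⇒ 1;  out={6}∪out(1)={0,6}
  fail(11) 'ab': from fail(2)=0 chase 'b': 0 ⇒ 1;  out={3}∪out(1)={0,3}
  fail(13) 'ba': from fail(1)=0 chase 'a': 0 ⇒ 2;  out=∅∪out(2)=∅
  fail(15) 'bc': from fail(1)=0 chase 'c': 0 ⇒ 0;  out=∅∪out(0)=∅
  fail(4) 'aaa': from fail(3)=2 chase 'a': 2 ⇒ 3;  out=∅∪out(3)=∅
  fail(8) 'bbc': from fail(7)=1 chase 'c': 1 ⇒ 15;  out=∅∪out(15)=∅
  fail(12) 'abb': from fail(11)=1 chase 'b': 1 ⇒ 7;  out={4}∪out(7)={0,4,6}
  fail(14) 'bac': from fail(13)=2 chase 'c': 2→0 ⇒ 0;  out={5}∪out(0)={5}
  fail(16) 'bcc': from fail(15)=0 chase 'c': 0 ⇒ 0;  out=∅∪out(0)=∅
  fail(5) 'aaab': from fail(4)=3 chase 'b': 3→2 ⇒ 11;  out=∅∪out(11)={0,3}
  fail(9) 'bbcc': from fail(8)=15 chase 'c': 15 ⇒ 16;  out=∅∪out(16)=∅
  fail(17) 'bccc': from fail(16)=0 chase 'c': 0 ⇒ 0;  out={7}∪out(0)={7}
  fail(6) 'aaabc': from fail(5)=11 chase 'c': 11→1 ⇒ 15;  out={1}∪out(15)={1}
  fail(10) 'bbccc': from fail(9)=16 chase 'c': 16 ⇒ 17;  out={2}∪out(17)={2,7}

Run:
pos 0 'b': at 1  ** P0@[0:0]
pos 1 'c': at 15
pos 2 'c': at 16
pos 3 'c': at 17  ** P7@[0:3]
pos 4 'a': at 2 ·f
pos 5 'b': at 11  ** P0@[5:5],P3@[4:5]
pos 6 'c': at 15 ·f
pos 7 'b': at 1 ·f  ** P0@[7:7]
pos 8 'b': at 7  ** P0@[8:8],P6@[7:8]
pos 9 'a': at 13 ·f
pos 10 'a': at 3 ·f
pos 11 'c': at 0 ·f
pos 12 'a': at 2
pos 13 'b': at 11  ** P0@[13:13],P3@[12:13]
pos 14 'a': at 13 ·f
pos 15 'b': at 11 ·f  ** P0@[15:15],P3@[14:15]
pos 16 'b': at 12  ** P0@[16:16],P4@[14:16],P6@[15:16]
pos 17 'a': at 13 ·f
pos 18 'b': at 11 ·f  ** P0@[18:18],P3@[17:18]
pos 19 'c': at 15 ·f
pos 20 'c': at 16
pos 21 'c': at 17  ** P7@[18:21]

All matches (sorted): [[0,0],[3,7],[5,0],[5,3],[7,0],[8,0],[8,6],[13,0],[13,3],[15,0],[15,3],[16,0],[16,4],[16,6],[18,0],[18,3],[21,7]]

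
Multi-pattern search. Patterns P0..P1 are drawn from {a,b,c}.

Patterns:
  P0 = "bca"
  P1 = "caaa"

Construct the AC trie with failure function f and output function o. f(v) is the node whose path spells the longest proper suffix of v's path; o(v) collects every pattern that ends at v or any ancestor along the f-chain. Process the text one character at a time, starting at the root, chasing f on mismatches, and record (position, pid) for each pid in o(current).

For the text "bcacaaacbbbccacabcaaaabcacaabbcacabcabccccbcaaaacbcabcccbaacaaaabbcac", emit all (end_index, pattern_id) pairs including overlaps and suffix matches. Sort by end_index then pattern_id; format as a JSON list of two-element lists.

Build automaton:
Trie nodes:
  n0 'ε': b→1 c→4
  n1 'b': c→2
  n2 'bc': a→3
  n3 'bca': ·  ←P0
  n4 'c': a→5
  n5 'ca': a→6
  n6 'caa': a→7
  n7 'caaa': ·  ←P1

BFS fail/out derivation:
  fail(1) 'b': from fail(0)=0 chase 'b': 0 ⇒ 0;  out=∅∪out(0)=∅
  fail(4) 'c': from fail(0)=0 chase 'c': 0 ⇒ 0;  out=∅∪out(0)=∅
  fail(2) 'bc': from fail(1)=0 chase 'c': 0 ⇒ 4;  out=∅∪out(4)=∅
  fail(5) 'ca': from fail(4)=0 chase 'a': 0 ⇒ 0;  out=∅∪out(0)=∅
  fail(3) 'bca': from fail(2)=4 chase 'a': 4 ⇒ 5;  out={0}∪out(5)={0}
  fail(6) 'caa': from fail(5)=0 chase 'a': 0 ⇒ 0;  out=∅∪out(0)=∅
  fail(7) 'caaa': from fail(6)=0 chase 'a': 0 ⇒ 0;  out={1}∪out(0)={1}

Text stream:
pos 0 'b': at 1
pos 1 'c': at 2
pos 2 'a': at 3  → match P0@[0:2]
pos 3 'c': at 4 (via fail)
pos 4 'a': at 5
pos 5 'a': at 6
pos 6 'a': at 7  → match P1@[3:6]
pos 7 'c': at 4 (via fail)
pos 8 'b': at 1 (via fail)
pos 9 'b': at 1 (via fail)
pos 10 'b': at 1 (via fail)
pos 11 'c': at 2
pos 12 'c': at 4 (via fail)
pos 13 'a': at 5
pos 14 'c': at 4 (via fail)
pos 15 'a': at 5
pos 16 'b': at 1 (via fail)
pos 17 'c': at 2
pos 18 'a': at 3  → match P0@[16:18]
pos 19 'a': at 6 (via fail)
pos 20 'a': at 7  → match P1@[17:20]
pos 21 'a': at 0 (via fail)
pos 22 'b': at 1
pos 23 'c': at 2
pos 24 'a': at 3  → match P0@[22:24]
pos 25 'c': at 4 (via fail)
pos 26 'a': at 5
pos 27 'a': at 6
pos 28 'b': at 1 (via fail)
pos 29 'b': at 1 (via fail)
pos 30 'c': at 2
pos 31 'a': at 3  → match P0@[29:31]
pos 32 'c': at 4 (via fail)
pos 33 'a': at 5
pos 34 'b': at 1 (via fail)
pos 35 'c': at 2
pos 36 'a': at 3  → match P0@[34:36]
pos 37 'b': at 1 (via fail)
pos 38 'c': at 2
pos 39 'c': at 4 (via fail)
pos 40 'c': at 4 (via fail)
pos 41 'c': at 4 (via fail)
pos 42 'b': at 1 (via fail)
pos 43 'c': at 2
pos 44 'a': at 3  → match P0@[42:44]
pos 45 'a': at 6 (via fail)
pos 46 'a': at 7  → match P1@[43:46]
pos 47 'a': at 0 (via fail)
pos 48 'c': at 4
pos 49 'b': at 1 (via fail)
pos 50 'c': at 2
pos 51 'a': at 3  → match P0@[49:51]
pos 52 'b': at 1 (via fail)
pos 53 'c': at 2
pos 54 'c': at 4 (via fail)
pos 55 'c': at 4 (via fail)
pos 56 'b': at 1 (via fail)
pos 57 'a': at 0 (via fail)
pos 58 'a': at 0
pos 59 'c': at 4
pos 60 'a': at 5
pos 61 'a': at 6
pos 62 'a': at 7  → match P1@[59:62]
pos 63 'a': at 0 (via fail)
pos 64 'b': at 1
pos 65 'b': at 1 (via fail)
pos 66 'c': at 2
pos 67 'a': at 3  → match P0@[65:67]
pos 68 'c': at 4 (via fail)

Result: [[2,0],[6,1],[18,0],[20,1],[24,0],[31,0],[36,0],[44,0],[46,1],[51,0],[62,1],[67,0]]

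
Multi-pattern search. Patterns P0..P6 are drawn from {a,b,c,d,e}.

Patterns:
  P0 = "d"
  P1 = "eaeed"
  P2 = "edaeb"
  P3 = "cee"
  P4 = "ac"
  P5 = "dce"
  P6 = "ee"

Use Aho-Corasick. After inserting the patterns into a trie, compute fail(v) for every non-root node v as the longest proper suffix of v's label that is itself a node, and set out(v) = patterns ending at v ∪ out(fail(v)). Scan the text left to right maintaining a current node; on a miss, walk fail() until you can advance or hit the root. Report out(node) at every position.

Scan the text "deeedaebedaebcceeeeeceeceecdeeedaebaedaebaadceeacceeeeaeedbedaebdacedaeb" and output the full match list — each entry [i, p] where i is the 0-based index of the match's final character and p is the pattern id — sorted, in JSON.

Build:
Trie (insert patterns):
  n0 'ε': a→14 c→11 d→1 e→2
  n1 'd': c→16  [P0 ends]
  n2 'e': a→3 d→7 e→18
  n3 'ea': e→4
  n4 'eae': e→5
  n5 'eaee': d→6
  n6 'eaeed': ·  [P1 ends]
  n7 'ed': a→8
  n8 'eda': e→9
  n9 'edae': b→10
  n10 'edaeb': ·  [P2 ends]
  n11 'c': e→12
  n12 'ce': e→13
  n13 'cee': ·  [P3 ends]
  n14 'a': c→15
  n15 'ac': ·  [P4 ends]
  n16 'dc': e→17
  n17 'dce': ·  [P5 ends]
  n18 'ee': ·  [P6 ends]

Failure links (BFS by depth):
  n1('d'): parent n0 fail=0; on 'd' 0 → fail=0;  out {0}∪∅={0}
  n2('e'): parent n0 fail=0; on 'e' 0 → fail=0;  out ∅∪∅=∅
  n11('c'): parent n0 fail=0; on 'c' 0 → fail=0;  out ∅∪∅=∅
  n14('a'): parent n0 fail=0; on 'a' 0 → fail=0;  out ∅∪∅=∅
  n3('ea'): parent n2 fail=0; on 'a' 0 → fail=14;  out ∅∪∅=∅
  n7('ed'): parent n2 fail=0; on 'd' 0 → fail=1;  out ∅∪{0}={0}
  n12('ce'): parent n11 fail=0; on 'e' 0 → fail=2;  out ∅∪∅=∅
  n15('ac'): parent n14 fail=0; on 'c' 0 → fail=11;  out {4}∪∅={4}
  n16('dc'): parent n1 fail=0; on 'c' 0 → fail=11;  out ∅∪∅=∅
  n18('ee'): parent n2 fail=0; on 'e' 0 → fail=2;  out {6}∪∅={6}
  n4('eae'): parent n3 fail=14; on 'e' 14→0 → fail=2;  out ∅∪∅=∅
  n8('eda'): parent n7 fail=1; on 'a' 1→0 → fail=14;  out ∅∪∅=∅
  n13('cee'): parent n12 fail=2; on 'e' 2 → fail=18;  out {3}∪{6}={3,6}
  n17('dce'): parent n16 fail=11; on 'e' 11 → fail=12;  out {5}∪∅={5}
  n5('eaee'): parent n4 fail=2; on 'e' 2 → fail=18;  out ∅∪{6}={6}
  n9('edae'): parent n8 fail=14; on 'e' 14→0 → fail=2;  out ∅∪∅=∅
  n6('eaeed'): parent n5 fail=18; on 'd' 18→2 → fail=7;  out {1}∪{0}={0,1}
  n10('edaeb'): parent n9 fail=2; on 'b' 2→0 → fail=0;  out {2}∪∅={2}

Text stream:
[0] read 'd'  n0⇒n1  emit P0@[0:0]
[1] read 'e'  n1⇒n2 (via fail)
[2] read 'e'  n2⇒n18  emit P6@[1:2]
[3] read 'e'  n18⇒n18 (via fail)  emit P6@[2:3]
[4] read 'd'  n18⇒n7 (via fail)  emit P0@[4:4]
[5] read 'a'  n7⇒n8
[6] read 'e'  n8⇒n9
[7] read 'b'  n9⇒n10  emit P2@[3:7]
[8] read 'e'  n10⇒n2 (via fail)
[9] read 'd'  n2⇒n7  emit P0@[9:9]
[10] read 'a'  n7⇒n8
[11] read 'e'  n8⇒n9
[12] read 'b'  n9⇒n10  emit P2@[8:12]
[13] read 'c'  n10⇒n11 (via fail)
[14] read 'c'  n11⇒n11 (via fail)
[15] read 'e'  n11⇒n12
[16] read 'e'  n12⇒n13  emit P3@[14:16],P6@[15:16]
[17] read 'e'  n13⇒n18 (via fail)  emit P6@[16:17]
[18] read 'e'  n18⇒n18 (via fail)  emit P6@[17:18]
[19] read 'e'  n18⇒n18 (via fail)  emit P6@[18:19]
[20] read 'c'  n18⇒n11 (via fail)
[21] read 'e'  n11⇒n12
[22] read 'e'  n12⇒n13  emit P3@[20:22],P6@[21:22]
[23] read 'c'  n13⇒n11 (via fail)
[24] read 'e'  n11⇒n12
[25] read 'e'  n12⇒n13  emit P3@[23:25],P6@[24:25]
[26] read 'c'  n13⇒n11 (via fail)
[27] read 'd'  n11⇒n1 (via fail)  emit P0@[27:27]
[28] read 'e'  n1⇒n2 (via fail)
[29] read 'e'  n2⇒n18  emit P6@[28:29]
[30] read 'e'  n18⇒n18 (via fail)  emit P6@[29:30]
[31] read 'd'  n18⇒n7 (via fail)  emit P0@[31:31]
[32] read 'a'  n7⇒n8
[33] read 'e'  n8⇒n9
[34] read 'b'  n9⇒n10  emit P2@[30:34]
[35] read 'a'  n10⇒n14 (via fail)
[36] read 'e'  n14⇒n2 (via fail)
[37] read 'd'  n2⇒n7  emit P0@[37:37]
[38] read 'a'  n7⇒n8
[39] read 'e'  n8⇒n9
[40] read 'b'  n9⇒n10  emit P2@[36:40]
[41] read 'a'  n10⇒n14 (via fail)
[42] read 'a'  n14⇒n14 (via fail)
[43] read 'd'  n14⇒n1 (via fail)  emit P0@[43:43]
[44] read 'c'  n1⇒n16
[45] read 'e'  n16⇒n17  emit P5@[43:45]
[46] read 'e'  n17⇒n13 (via fail)  emit P3@[44:46],P6@[45:46]
[47] read 'a'  n13⇒n3 (via fail)
[48] read 'c'  n3⇒n15 (via fail)  emit P4@[47:48]
[49] read 'c'  n15⇒n11 (via fail)
[50] read 'e'  n11⇒n12
[51] read 'e'  n12⇒n13  emit P3@[49:51],P6@[50:51]
[52] read 'e'  n13⇒n18 (via fail)  emit P6@[51:52]
[53] read 'e'  n18⇒n18 (via fail)  emit P6@[52:53]
[54] read 'a'  n18⇒n3 (via fail)
[55] read 'e'  n3⇒n4
[56] read 'e'  n4⇒n5  emit P6@[55:56]
[57] read 'd'  n5⇒n6  emit P0@[57:57],P1@[53:57]
[58] read 'b'  n6⇒n0 (via fail)
[59] read 'e'  n0⇒n2
[60] read 'd'  n2⇒n7  emit P0@[60:60]
[61] read 'a'  n7⇒n8
[62] read 'e'  n8⇒n9
[63] read 'b'  n9⇒n10  emit P2@[59:63]
[64] read 'd'  n10⇒n1 (via fail)  emit P0@[64:64]
[65] read 'a'  n1⇒n14 (via fail)
[66] read 'c'  n14⇒n15  emit P4@[65:66]
[67] read 'e'  n15⇒n12 (via fail)
[68] read 'd'  n12⇒n7 (via fail)  emit P0@[68:68]
[69] read 'a'  n7⇒n8
[70] read 'e'  n8⇒n9
[71] read 'b'  n9⇒n10  emit P2@[67:71]

All matches (sorted): [[0,0],[2,6],[3,6],[4,0],[7,2],[9,0],[12,2],[16,3],[16,6],[17,6],[18,6],[19,6],[22,3],[22,6],[25,3],[25,6],[27,0],[29,6],[30,6],[31,0],[34,2],[37,0],[40,2],[43,0],[45,5],[46,3],[46,6],[48,4],[51,3],[51,6],[52,6],[53,6],[56,6],[57,0],[57,1],[60,0],[63,2],[64,0],[66,4],[68,0],[71,2]]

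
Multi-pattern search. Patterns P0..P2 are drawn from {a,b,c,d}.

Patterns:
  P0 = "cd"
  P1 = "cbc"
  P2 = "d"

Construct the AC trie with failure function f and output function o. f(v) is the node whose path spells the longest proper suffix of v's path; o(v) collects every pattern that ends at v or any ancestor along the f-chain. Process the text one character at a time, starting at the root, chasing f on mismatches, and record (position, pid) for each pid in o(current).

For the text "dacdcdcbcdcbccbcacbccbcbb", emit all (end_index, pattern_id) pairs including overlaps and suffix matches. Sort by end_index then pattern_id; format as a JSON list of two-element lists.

Build automaton:
Trie nodes:
  0='ε' goto c→1 d→5
  1='c' goto b→3 d→2
  2='cd' goto ·  ←P0
  3='cb' goto c→4
  4='cbc' goto ·  ←P1
  5='d' goto ·  ←P2

Failure links (BFS by depth):
  fail(1) 'c': from fail(0)=0 chase 'c': 0 ⇒ 0;  out=∅∪out(0)=∅
  fail(5) 'd': from fail(0)=0 chase 'd': 0 ⇒ 0;  out={2}∪out(0)={2}
  fail(2) 'cd': from fail(1)=0 chase 'd': 0 ⇒ 5;  out={0}∪out(5)={0,2}
  fail(3) 'cb': from fail(1)=0 chase 'b': 0 ⇒ 0;  out=∅∪out(0)=∅
  fail(4) 'cbc': from fail(3)=0 chase 'c': 0 ⇒ 1;  out={1}∪out(1)={1}

Run:
[0] read 'd'  n0⇒n5  → match P2@[0:0]
[1] read 'a'  n5⇒n0 (fail-walked)
[2] read 'c'  n0⇒n1
[3] read 'd'  n1⇒n2  → match P0@[2:3],P2@[3:3]
[4] read 'c'  n2⇒n1 (fail-walked)
[5] read 'd'  n1⇒n2  → match P0@[4:5],P2@[5:5]
[6] read 'c'  n2⇒n1 (fail-walked)
[7] read 'b'  n1⇒n3
[8] read 'c'  n3⇒n4  → match P1@[6:8]
[9] read 'd'  n4⇒n2 (fail-walked)  → match P0@[8:9],P2@[9:9]
[10] read 'c'  n2⇒n1 (fail-walked)
[11] read 'b'  n1⇒n3
[12] read 'c'  n3⇒n4  → match P1@[10:12]
[13] read 'c'  n4⇒n1 (fail-walked)
[14] read 'b'  n1⇒n3
[15] read 'c'  n3⇒n4  → match P1@[13:15]
[16] read 'a'  n4⇒n0 (fail-walked)
[17] read 'c'  n0⇒n1
[18] read 'b'  n1⇒n3
[19] read 'c'  n3⇒n4  → match P1@[17:19]
[20] read 'c'  n4⇒n1 (fail-walked)
[21] read 'b'  n1⇒n3
[22] read 'c'  n3⇒n4  → match P1@[20:22]
[23] read 'b'  n4⇒n3 (fail-walked)
[24] read 'b'  n3⇒n0 (fail-walked)

Result: [[0,2],[3,0],[3,2],[5,0],[5,2],[8,1],[9,0],[9,2],[12,1],[15,1],[19,1],[22,1]]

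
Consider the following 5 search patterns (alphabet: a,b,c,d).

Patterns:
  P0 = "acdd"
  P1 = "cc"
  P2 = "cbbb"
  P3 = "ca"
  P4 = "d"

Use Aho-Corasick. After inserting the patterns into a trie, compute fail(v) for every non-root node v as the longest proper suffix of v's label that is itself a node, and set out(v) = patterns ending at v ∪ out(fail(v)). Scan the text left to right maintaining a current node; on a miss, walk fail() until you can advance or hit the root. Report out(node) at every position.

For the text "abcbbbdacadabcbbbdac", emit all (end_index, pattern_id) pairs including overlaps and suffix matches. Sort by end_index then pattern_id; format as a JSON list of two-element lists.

Build automaton:
Trie (insert patterns):
  n0 'ε': a→1 c→5 d→11
  n1 'a': c→2
  n2 'ac': d→3
  n3 'acd': d→4
  n4 'acdd': ·  [P0 ends]
  n5 'c': a→10 b→7 c→6
  n6 'cc': ·  [P1 ends]
  n7 'cb': b→8
  n8 'cbb': b→9
  n9 'cbbb': ·  [P2 ends]
  n10 'ca': ·  [P3 ends]
  n11 'd': ·  [P4 ends]

Failure links (BFS by depth):
  fail(1) 'a': from fail(0)=0 chase 'a': 0 ⇒ 0;  out=∅∪out(0)=∅
  fail(5) 'c': from fail(0)=0 chase 'c': 0 ⇒ 0;  out=∅∪out(0)=∅
  fail(11) 'd': from fail(0)=0 chase 'd': 0 ⇒ 0;  out={4}∪out(0)={4}
  fail(2) 'ac': from fail(1)=0 chase 'c': 0 ⇒ 5;  out=∅∪out(5)=∅
  fail(6) 'cc': from fail(5)=0 chase 'c': 0 ⇒ 5;  out={1}∪out(5)={1}
  fail(7) 'cb': from fail(5)=0 chase 'b': 0 ⇒ 0;  out=∅∪out(0)=∅
  fail(10) 'ca': from fail(5)=0 chase 'a': 0 ⇒ 1;  out={3}∪out(1)={3}
  fail(3) 'acd': from fail(2)=5 chase 'd': 5→0 ⇒ 11;  out=∅∪out(11)={4}
  fail(8) 'cbb': from fail(7)=0 chase 'b': 0 ⇒ 0;  out=∅∪out(0)=∅
  fail(4) 'acdd': from fail(3)=11 chase 'd': 11→0 ⇒ 11;  out={0}∪out(11)={0,4}
  fail(9) 'cbbb': from fail(8)=0 chase 'b': 0 ⇒ 0;  out={2}∪out(0)={2}

Run:
i=0 'a': node 0→1
i=1 'b': node 1→0 (fail-walked)
i=2 'c': node 0→5
i=3 'b': node 5→7
i=4 'b': node 7→8
i=5 'b': node 8→9  emit P2@[2:5]
i=6 'd': node 9→11 (fail-walked)  emit P4@[6:6]
i=7 'a': node 11→1 (fail-walked)
i=8 'c': node 1→2
i=9 'a': node 2→10 (fail-walked)  emit P3@[8:9]
i=10 'd': node 10→11 (fail-walked)  emit P4@[10:10]
i=11 'a': node 11→1 (fail-walked)
i=12 'b': node 1→0 (fail-walked)
i=13 'c': node 0→5
i=14 'b': node 5→7
i=15 'b': node 7→8
i=16 'b': node 8→9  emit P2@[13:16]
i=17 'd': node 9→11 (fail-walked)  emit P4@[17:17]
i=18 'a': node 11→1 (fail-walked)
i=19 'c': node 1→2

Result: [[5,2],[6,4],[9,3],[10,4],[16,2],[17,4]]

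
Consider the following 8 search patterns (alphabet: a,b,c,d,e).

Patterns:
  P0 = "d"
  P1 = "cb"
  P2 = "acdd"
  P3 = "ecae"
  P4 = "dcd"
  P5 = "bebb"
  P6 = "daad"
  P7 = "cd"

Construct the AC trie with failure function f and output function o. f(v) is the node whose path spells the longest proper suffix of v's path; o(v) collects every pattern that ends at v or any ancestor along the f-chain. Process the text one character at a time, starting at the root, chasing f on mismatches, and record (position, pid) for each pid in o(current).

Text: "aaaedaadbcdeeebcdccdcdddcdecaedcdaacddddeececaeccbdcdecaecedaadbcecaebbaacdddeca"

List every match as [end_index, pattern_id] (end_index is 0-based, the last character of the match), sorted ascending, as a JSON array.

Build:
Trie nodes:
  0='ε' goto a→4 b→14 c→2 d→1 e→8
  1='d' goto a→18 c→12  ←P0
  2='c' goto b→3 d→21
  3='cb' goto ·  ←P1
  4='a' goto c→5
  5='ac' goto d→6
  6='acd' goto d→7
  7='acdd' goto ·  ←P2
  8='e' goto c→9
  9='ec' goto a→10
  10='eca' goto e→11
  11='ecae' goto ·  ←P3
  12='dc' goto d→13
  13='dcd' goto ·  ←P4
  14='b' goto e→15
  15='be' goto b→16
  16='beb' goto b→17
  17='bebb' goto ·  ←P5
  18='da' goto a→19
  19='daa' goto d→20
  20='daad' goto ·  ←P6
  21='cd' goto ·  ←P7

BFS fail/out derivation:
  fail(1) 'd': from fail(0)=0 chase 'd': 0 ⇒ 0;  out={0}∪out(0)={0}
  fail(2) 'c': from fail(0)=0 chase 'c': 0 ⇒ 0;  out=∅∪out(0)=∅
  fail(4) 'a': from fail(0)=0 chase 'a': 0 ⇒ 0;  out=∅∪out(0)=∅
  fail(8) 'e': from fail(0)=0 chase 'e': 0 ⇒ 0;  out=∅∪out(0)=∅
  fail(14) 'b': from fail(0)=0 chase 'b': 0 ⇒ 0;  out=∅∪out(0)=∅
  fail(3) 'cb': from fail(2)=0 chase 'b': 0 ⇒ 14;  out={1}∪out(14)={1}
  fail(5) 'ac': from fail(4)=0 chase 'c': 0 ⇒ 2;  out=∅∪out(2)=∅
  fail(9) 'ec': from fail(8)=0 chase 'c': 0 ⇒ 2;  out=∅∪out(2)=∅
  fail(12) 'dc': from fail(1)=0 chase 'c': 0 ⇒ 2;  out=∅∪out(2)=∅
  fail(15) 'be': from fail(14)=0 chase 'e': 0 ⇒ 8;  out=∅∪out(8)=∅
  fail(18) 'da': from fail(1)=0 chase 'a': 0 ⇒ 4;  out=∅∪out(4)=∅
  fail(21) 'cd': from fail(2)=0 chase 'd': 0 ⇒ 1;  out={7}∪out(1)={0,7}
  fail(6) 'acd': from fail(5)=2 chase 'd': 2 ⇒ 21;  out=∅∪out(21)={0,7}
  fail(10) 'eca': from fail(9)=2 chase 'a': 2→0 ⇒ 4;  out=∅∪out(4)=∅
  fail(13) 'dcd': from fail(12)=2 chase 'd': 2 ⇒ 21;  out={4}∪out(21)={0,4,7}
  fail(16) 'beb': from fail(15)=8 chase 'b': 8→0 ⇒ 14;  out=∅∪out(14)=∅
  fail(19) 'daa': from fail(18)=4 chase 'a': 4→0 ⇒ 4;  out=∅∪out(4)=∅
  fail(7) 'acdd': from fail(6)=21 chase 'd': 21→1→0 ⇒ 1;  out={2}∪out(1)={0,2}
  fail(11) 'ecae': from fail(10)=4 chase 'e': 4→0 ⇒ 8;  out={3}∪out(8)={3}
  fail(17) 'bebb': from fail(16)=14 chase 'b': 14→0 ⇒ 14;  out={5}∪out(14)={5}
  fail(20) 'daad': from fail(19)=4 chase 'd': 4→0 ⇒ 1;  out={6}∪out(1)={0,6}

Run:
[0] read 'a'  n0⇒n4
[1] read 'a'  n4⇒n4 (fail-walked)
[2] read 'a'  n4⇒n4 (fail-walked)
[3] read 'e'  n4⇒n8 (fail-walked)
[4] read 'd'  n8⇒n1 (fail-walked)  ** P0@[4:4]
[5] read 'a'  n1⇒n18
[6] read 'a'  n18⇒n19
[7] read 'd'  n19⇒n20  ** P0@[7:7],P6@[4:7]
[8] read 'b'  n20⇒n14 (fail-walked)
[9] read 'c'  n14⇒n2 (fail-walked)
[10] read 'd'  n2⇒n21  ** P0@[10:10],P7@[9:10]
[11] read 'e'  n21⇒n8 (fail-walked)
[12] read 'e'  n8⇒n8 (fail-walked)
[13] read 'e'  n8⇒n8 (fail-walked)
[14] read 'b'  n8⇒n14 (fail-walked)
[15] read 'c'  n14⇒n2 (fail-walked)
[16] read 'd'  n2⇒n21  ** P0@[16:16],P7@[15:16]
[17] read 'c'  n21⇒n12 (fail-walked)
[18] read 'c'  n12⇒n2 (fail-walked)
[19] read 'd'  n2⇒n21  ** P0@[19:19],P7@[18:19]
[20] read 'c'  n21⇒n12 (fail-walked)
[21] read 'd'  n12⇒n13  ** P0@[21:21],P4@[19:21],P7@[20:21]
[22] read 'd'  n13⇒n1 (fail-walked)  ** P0@[22:22]
[23] read 'd'  n1⇒n1 (fail-walked)  ** P0@[23:23]
[24] read 'c'  n1⇒n12
[25] read 'd'  n12⇒n13  ** P0@[25:25],P4@[23:25],P7@[24:25]
[26] read 'e'  n13⇒n8 (fail-walked)
[27] read 'c'  n8⇒n9
[28] read 'a'  n9⇒n10
[29] read 'e'  n10⇒n11  ** P3@[26:29]
[30] read 'd'  n11⇒n1 (fail-walked)  ** P0@[30:30]
[31] read 'c'  n1⇒n12
[32] read 'd'  n12⇒n13  ** P0@[32:32],P4@[30:32],P7@[31:32]
[33] read 'a'  n13⇒n18 (fail-walked)
[34] read 'a'  n18⇒n19
[35] read 'c'  n19⇒n5 (fail-walked)
[36] read 'd'  n5⇒n6  ** P0@[36:36],P7@[35:36]
[37] read 'd'  n6⇒n7  ** P0@[37:37],P2@[34:37]
[38] read 'd'  n7⇒n1 (fail-walked)  ** P0@[38:38]
[39] read 'd'  n1⇒n1 (fail-walked)  ** P0@[39:39]
[40] read 'e'  n1⇒n8 (fail-walked)
[41] read 'e'  n8⇒n8 (fail-walked)
[42] read 'c'  n8⇒n9
[43] read 'e'  n9⇒n8 (fail-walked)
[44] read 'c'  n8⇒n9
[45] read 'a'  n9⇒n10
[46] read 'e'  n10⇒n11  ** P3@[43:46]
[47] read 'c'  n11⇒n9 (fail-walked)
[48] read 'c'  n9⇒n2 (fail-walked)
[49] read 'b'  n2⇒n3  ** P1@[48:49]
[50] read 'd'  n3⇒n1 (fail-walked)  ** P0@[50:50]
[51] read 'c'  n1⇒n12
[52] read 'd'  n12⇒n13  ** P0@[52:52],P4@[50:52],P7@[51:52]
[53] read 'e'  n13⇒n8 (fail-walked)
[54] read 'c'  n8⇒n9
[55] read 'a'  n9⇒n10
[56] read 'e'  n10⇒n11  ** P3@[53:56]
[57] read 'c'  n11⇒n9 (fail-walked)
[58] read 'e'  n9⇒n8 (fail-walked)
[59] read 'd'  n8⇒n1 (fail-walked)  ** P0@[59:59]
[60] read 'a'  n1⇒n18
[61] read 'a'  n18⇒n19
[62] read 'd'  n19⇒n20  ** P0@[62:62],P6@[59:62]
[63] read 'b'  n20⇒n14 (fail-walked)
[64] read 'c'  n14⇒n2 (fail-walked)
[65] read 'e'  n2⇒n8 (fail-walked)
[66] read 'c'  n8⇒n9
[67] read 'a'  n9⇒n10
[68] read 'e'  n10⇒n11  ** P3@[65:68]
[69] read 'b'  n11⇒n14 (fail-walked)
[70] read 'b'  n14⇒n14 (fail-walked)
[71] read 'a'  n14⇒n4 (fail-walked)
[72] read 'a'  n4⇒n4 (fail-walked)
[73] read 'c'  n4⇒n5
[74] read 'd'  n5⇒n6  ** P0@[74:74],P7@[73:74]
[75] read 'd'  n6⇒n7  ** P0@[75:75],P2@[72:75]
[76] read 'd'  n7⇒n1 (fail-walked)  ** P0@[76:76]
[77] read 'e'  n1⇒n8 (fail-walked)
[78] read 'c'  n8⇒n9
[79] read 'a'  n9⇒n10

All matches (sorted): [[4,0],[7,0],[7,6],[10,0],[10,7],[16,0],[16,7],[19,0],[19,7],[21,0],[21,4],[21,7],[22,0],[23,0],[25,0],[25,4],[25,7],[29,3],[30,0],[32,0],[32,4],[32,7],[36,0],[36,7],[37,0],[37,2],[38,0],[39,0],[46,3],[49,1],[50,0],[52,0],[52,4],[52,7],[56,3],[59,0],[62,0],[62,6],[68,3],[74,0],[74,7],[75,0],[75,2],[76,0]]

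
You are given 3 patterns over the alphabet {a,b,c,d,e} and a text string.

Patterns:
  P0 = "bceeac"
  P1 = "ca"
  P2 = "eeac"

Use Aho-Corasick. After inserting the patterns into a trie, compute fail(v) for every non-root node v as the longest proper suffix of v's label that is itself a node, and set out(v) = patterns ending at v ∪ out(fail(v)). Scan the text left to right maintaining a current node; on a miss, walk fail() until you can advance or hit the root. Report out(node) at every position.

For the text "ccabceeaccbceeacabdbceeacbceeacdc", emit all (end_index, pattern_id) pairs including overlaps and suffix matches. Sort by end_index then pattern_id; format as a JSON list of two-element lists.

Build automaton:
Trie (insert patterns):
  n0 'ε': b→1 c→7 e→9
  n1 'b': c→2
  n2 'bc': e→3
  n3 'bce': e→4
  n4 'bcee': a→5
  n5 'bceea': c→6
  n6 'bceeac': ·  [P0 ends]
  n7 'c': a→8
  n8 'ca': ·  [P1 ends]
  n9 'e': e→10
  n10 'ee': a→11
  n11 'eea': c→12
  n12 'eeac': ·  [P2 ends]

Failure links (BFS by depth):
  n1('b'): parent n0 fail=0; on 'b' 0 → fail=0;  out ∅∪∅=∅
  n7('c'): parent n0 fail=0; on 'c' 0 → fail=0;  out ∅∪∅=∅
  n9('e'): parent n0 fail=0; on 'e' 0 → fail=0;  out ∅∪∅=∅
  n2('bc'): parent n1 fail=0; on 'c' 0 → fail=7;  out ∅∪∅=∅
  n8('ca'): parent n7 fail=0; on 'a' 0 → fail=0;  out {1}∪∅={1}
  n10('ee'): parent n9 fail=0; on 'e' 0 → fail=9;  out ∅∪∅=∅
  n3('bce'): parent n2 fail=7; on 'e' 7→0 → fail=9;  out ∅∪∅=∅
  n11('eea'): parent n10 fail=9; on 'a' 9→0 → fail=0;  out ∅∪∅=∅
  n4('bcee'): parent n3 fail=9; on 'e' 9 → fail=10;  out ∅∪∅=∅
  n12('eeac'): parent n11 fail=0; on 'c' 0 → fail=7;  out {2}∪∅={2}
  n5('bceea'): parent n4 fail=10; on 'a' 10 → fail=11;  out ∅∪∅=∅
  n6('bceeac'): parent n5 fail=11; on 'c' 11 → fail=12;  out {0}∪{2}={0,2}

Scan:
[0] read 'c'  n0⇒n7
[1] read 'c'  n7⇒n7 ·f
[2] read 'a'  n7⇒n8  → match P1@[1:2]
[3] read 'b'  n8⇒n1 ·f
[4] read 'c'  n1⇒n2
[5] read 'e'  n2⇒n3
[6] read 'e'  n3⇒n4
[7] read 'a'  n4⇒n5
[8] read 'c'  n5⇒n6  → match P0@[3:8],P2@[5:8]
[9] read 'c'  n6⇒n7 ·f
[10] read 'b'  n7⇒n1 ·f
[11] read 'c'  n1⇒n2
[12] read 'e'  n2⇒n3
[13] read 'e'  n3⇒n4
[14] read 'a'  n4⇒n5
[15] read 'c'  n5⇒n6  → match P0@[10:15],P2@[12:15]
[16] read 'a'  n6⇒n8 ·f  → match P1@[15:16]
[17] read 'b'  n8⇒n1 ·f
[18] read 'd'  n1⇒n0 ·f
[19] read 'b'  n0⇒n1
[20] read 'c'  n1⇒n2
[21] read 'e'  n2⇒n3
[22] read 'e'  n3⇒n4
[23] read 'a'  n4⇒n5
[24] read 'c'  n5⇒n6  → match P0@[19:24],P2@[21:24]
[25] read 'b'  n6⇒n1 ·f
[26] read 'c'  n1⇒n2
[27] read 'e'  n2⇒n3
[28] read 'e'  n3⇒n4
[29] read 'a'  n4⇒n5
[30] read 'c'  n5⇒n6  → match P0@[25:30],P2@[27:30]
[31] read 'd'  n6⇒n0 ·f
[32] read 'c'  n0⇒n7

All matches (sorted): [[2,1],[8,0],[8,2],[15,0],[15,2],[16,1],[24,0],[24,2],[30,0],[30,2]]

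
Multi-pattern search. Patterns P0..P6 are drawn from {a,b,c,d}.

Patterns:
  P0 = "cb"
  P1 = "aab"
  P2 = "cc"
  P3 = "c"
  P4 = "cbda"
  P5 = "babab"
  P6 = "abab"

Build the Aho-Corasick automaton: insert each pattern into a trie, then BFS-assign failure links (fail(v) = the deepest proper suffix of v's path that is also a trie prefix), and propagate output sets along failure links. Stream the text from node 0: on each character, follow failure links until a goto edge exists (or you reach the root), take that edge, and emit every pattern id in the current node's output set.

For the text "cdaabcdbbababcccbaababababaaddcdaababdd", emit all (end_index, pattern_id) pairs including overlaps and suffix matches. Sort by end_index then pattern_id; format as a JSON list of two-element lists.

Build automaton:
Trie (insert patterns):
  n0 'ε': a→3 b→9 c→1
  n1 'c': b→2 c→6  [P3 ends]
  n2 'cb': d→7  [P0 ends]
  n3 'a': a→4 b→14
  n4 'aa': b→5
  n5 'aab': ·  [P1 ends]
  n6 'cc': ·  [P2 ends]
  n7 'cbd': a→8
  n8 'cbda': ·  [P4 ends]
  n9 'b': a→10
  n10 'ba': b→11
  n11 'bab': a→12
  n12 'baba': b→13
  n13 'babab': ·  [P5 ends]
  n14 'ab': a→15
  n15 'aba': b→16
  n16 'abab': ·  [P6 ends]

Failure links (BFS by depth):
  n1('c'): parent n0 fail=0; on 'c' 0 → fail=0;  out {3}∪∅={3}
  n3('a'): parent n0 fail=0; on 'a' 0 → fail=0;  out ∅∪∅=∅
  n9('b'): parent n0 fail=0; on 'b' 0 → fail=0;  out ∅∪∅=∅
  n2('cb'): parent n1 fail=0; on 'b' 0 → fail=9;  out {0}∪∅={0}
  n4('aa'): parent n3 fail=0; on 'a' 0 → fail=3;  out ∅∪∅=∅
  n6('cc'): parent n1 fail=0; on 'c' 0 → fail=1;  out {2}∪{3}={2,3}
  n10('ba'): parent n9 fail=0; on 'a' 0 → fail=3;  out ∅∪∅=∅
  n14('ab'): parent n3 fail=0; on 'b' 0 → fail=9;  out ∅∪∅=∅
  n5('aab'): parent n4 fail=3; on 'b' 3 → fail=14;  out {1}∪∅={1}
  n7('cbd'): parent n2 fail=9; on 'd' 9→0 → fail=0;  out ∅∪∅=∅
  n11('bab'): parent n10 fail=3; on 'b' 3 → fail=14;  out ∅∪∅=∅
  n15('aba'): parent n14 fail=9; on 'a' 9 → fail=10;  out ∅∪∅=∅
  n8('cbda'): parent n7 fail=0; on 'a' 0 → fail=3;  out {4}∪∅={4}
  n12('baba'): parent n11 fail=14; on 'a' 14 → fail=15;  out ∅∪∅=∅
  n16('abab'): parent n15 fail=10; on 'b' 10 → fail=11;  out {6}∪∅={6}
  n13('babab'): parent n12 fail=15; on 'b' 15 → fail=16;  out {5}∪{6}={5,6}

Run:
i=0 'c': node 0→1  → match P3@[0:0]
i=1 'd': node 1→0 (via fail)
i=2 'a': node 0→3
i=3 'a': node 3→4
i=4 'b': node 4→5  → match P1@[2:4]
i=5 'c': node 5→1 (via fail)  → match P3@[5:5]
i=6 'd': node 1→0 (via fail)
i=7 'b': node 0→9
i=8 'b': node 9→9 (via fail)
i=9 'a': node 9→10
i=10 'b': node 10→11
i=11 'a': node 11→12
i=12 'b': node 12→13  → match P5@[8:12],P6@[9:12]
i=13 'c': node 13→1 (via fail)  → match P3@[13:13]
i=14 'c': node 1→6  → match P2@[13:14],P3@[14:14]
i=15 'c': node 6→6 (via fail)  → match P2@[14:15],P3@[15:15]
i=16 'b': node 6→2 (via fail)  → match P0@[15:16]
i=17 'a': node 2→10 (via fail)
i=18 'a': node 10→4 (via fail)
i=19 'b': node 4→5  → match P1@[17:19]
i=20 'a': node 5→15 (via fail)
i=21 'b': node 15→16  → match P6@[18:21]
i=22 'a': node 16→12 (via fail)
i=23 'b': node 12→13  → match P5@[19:23],P6@[20:23]
i=24 'a': node 13→12 (via fail)
i=25 'b': node 12→13  → match P5@[21:25],P6@[22:25]
i=26 'a': node 13→12 (via fail)
i=27 'a': node 12→4 (via fail)
i=28 'd': node 4→0 (via fail)
i=29 'd': node 0→0
i=30 'c': node 0→1  → match P3@[30:30]
i=31 'd': node 1→0 (via fail)
i=32 'a': node 0→3
i=33 'a': node 3→4
i=34 'b': node 4→5  → match P1@[32:34]
i=35 'a': node 5→15 (via fail)
i=36 'b': node 15→16  → match P6@[33:36]
i=37 'd': node 16→0 (via fail)
i=38 'd': node 0→0

All matches (sorted): [[0,3],[4,1],[5,3],[12,5],[12,6],[13,3],[14,2],[14,3],[15,2],[15,3],[16,0],[19,1],[21,6],[23,5],[23,6],[25,5],[25,6],[30,3],[34,1],[36,6]]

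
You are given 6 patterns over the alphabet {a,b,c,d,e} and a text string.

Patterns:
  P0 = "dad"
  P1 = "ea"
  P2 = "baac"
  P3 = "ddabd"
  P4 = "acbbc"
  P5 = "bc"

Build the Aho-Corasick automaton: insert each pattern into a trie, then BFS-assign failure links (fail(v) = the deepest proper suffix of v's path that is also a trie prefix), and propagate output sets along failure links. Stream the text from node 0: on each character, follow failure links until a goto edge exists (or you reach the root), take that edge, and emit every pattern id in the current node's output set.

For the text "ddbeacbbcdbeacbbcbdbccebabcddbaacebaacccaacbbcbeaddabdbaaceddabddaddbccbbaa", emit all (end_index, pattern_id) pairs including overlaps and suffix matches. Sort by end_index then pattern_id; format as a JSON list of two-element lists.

Build automaton:
Trie (insert patterns):
  n0 'ε': a→14 b→6 d→1 e→4
  n1 'd': a→2 d→10
  n2 'da': d→3
  n3 'dad': ·  ←P0
  n4 'e': a→5
  n5 'ea': ·  ←P1
  n6 'b': a→7 c→19
  n7 'ba': a→8
  n8 'baa': c→9
  n9 'baac': ·  ←P2
  n10 'dd': a→11
  n11 'dda': b→12
  n12 'ddab': d→13
  n13 'ddabd': ·  ←P3
  n14 'a': c→15
  n15 'ac': b→16
  n16 'acb': b→17
  n17 'acbb': c→18
  n18 'acbbc': ·  ←P4
  n19 'bc': ·  ←P5

BFS fail/out derivation:
  n1('d'): parent n0 fail=0; on 'd' 0 → fail=0;  out ∅∪∅=∅
  n4('e'): parent n0 fail=0; on 'e' 0 → fail=0;  out ∅∪∅=∅
  n6('b'): parent n0 fail=0; on 'b' 0 → fail=0;  out ∅∪∅=∅
  n14('a'): parent n0 fail=0; on 'a' 0 → fail=0;  out ∅∪∅=∅
  n2('da'): parent n1 fail=0; on 'a' 0 → fail=14;  out ∅∪∅=∅
  n5('ea'): parent n4 fail=0; on 'a' 0 → fail=14;  out {1}∪∅={1}
  n7('ba'): parent n6 fail=0; on 'a' 0 → fail=14;  out ∅∪∅=∅
  n10('dd'): parent n1 fail=0; on 'd' 0 → fail=1;  out ∅∪∅=∅
  n15('ac'): parent n14 fail=0; on 'c' 0 → fail=0;  out ∅∪∅=∅
  n19('bc'): parent n6 fail=0; on 'c' 0 → fail=0;  out {5}∪∅={5}
  n3('dad'): parent n2 fail=14; on 'd' 14→0 → fail=1;  out {0}∪∅={0}
  n8('baa'): parent n7 fail=14; on 'a' 14→0 → fail=14;  out ∅∪∅=∅
  n11('dda'): parent n10 fail=1; on 'a' 1 → fail=2;  out ∅∪∅=∅
  n16('acb'): parent n15 fail=0; on 'b' 0 → fail=6;  out ∅∪∅=∅
  n9('baac'): parent n8 fail=14; on 'c' 14 → fail=15;  out {2}∪∅={2}
  n12('ddab'): parent n11 fail=2; on 'b' 2→14→0 → fail=6;  out ∅∪∅=∅
  n17('acbb'): parent n16 fail=6; on 'b' 6→0 → fail=6;  out ∅∪∅=∅
  n13('ddabd'): parent n12 fail=6; on 'd' 6→0 → fail=1;  out {3}∪∅={3}
  n18('acbbc'): parent n17 fail=6; on 'c' 6 → fail=19;  out {4}∪{5}={4,5}

Scan:
[0] read 'd'  n0⇒n1
[1] read 'd'  n1⇒n10
[2] read 'b'  n10⇒n6 ·f
[3] read 'e'  n6⇒n4 ·f
[4] read 'a'  n4⇒n5  → match P1@[3:4]
[5] read 'c'  n5⇒n15 ·f
[6] read 'b'  n15⇒n16
[7] read 'b'  n16⇒n17
[8] read 'c'  n17⇒n18  → match P4@[4:8],P5@[7:8]
[9] read 'd'  n18⇒n1 ·f
[10] read 'b'  n1⇒n6 ·f
[11] read 'e'  n6⇒n4 ·f
[12] read 'a'  n4⇒n5  → match P1@[11:12]
[13] read 'c'  n5⇒n15 ·f
[14] read 'b'  n15⇒n16
[15] read 'b'  n16⇒n17
[16] read 'c'  n17⇒n18  → match P4@[12:16],P5@[15:16]
[17] read 'b'  n18⇒n6 ·f
[18] read 'd'  n6⇒n1 ·f
[19] read 'b'  n1⇒n6 ·f
[20] read 'c'  n6⇒n19  → match P5@[19:20]
[21] read 'c'  n19⇒n0 ·f
[22] read 'e'  n0⇒n4
[23] read 'b'  n4⇒n6 ·f
[24] read 'a'  n6⇒n7
[25] read 'b'  n7⇒n6 ·f
[26] read 'c'  n6⇒n19  → match P5@[25:26]
[27] read 'd'  n19⇒n1 ·f
[28] read 'd'  n1⇒n10
[29] read 'b'  n10⇒n6 ·f
[30] read 'a'  n6⇒n7
[31] read 'a'  n7⇒n8
[32] read 'c'  n8⇒n9  → match P2@[29:32]
[33] read 'e'  n9⇒n4 ·f
[34] read 'b'  n4⇒n6 ·f
[35] read 'a'  n6⇒n7
[36] read 'a'  n7⇒n8
[37] read 'c'  n8⇒n9  → match P2@[34:37]
[38] read 'c'  n9⇒n0 ·f
[39] read 'c'  n0⇒n0
[40] read 'a'  n0⇒n14
[41] read 'a'  n14⇒n14 ·f
[42] read 'c'  n14⇒n15
[43] read 'b'  n15⇒n16
[44] read 'b'  n16⇒n17
[45] read 'c'  n17⇒n18  → match P4@[41:45],P5@[44:45]
[46] read 'b'  n18⇒n6 ·f
[47] read 'e'  n6⇒n4 ·f
[48] read 'a'  n4⇒n5  → match P1@[47:48]
[49] read 'd'  n5⇒n1 ·f
[50] read 'd'  n1⇒n10
[51] read 'a'  n10⇒n11
[52] read 'b'  n11⇒n12
[53] read 'd'  n12⇒n13  → match P3@[49:53]
[54] read 'b'  n13⇒n6 ·f
[55] read 'a'  n6⇒n7
[56] read 'a'  n7⇒n8
[57] read 'c'  n8⇒n9  → match P2@[54:57]
[58] read 'e'  n9⇒n4 ·f
[59] read 'd'  n4⇒n1 ·f
[60] read 'd'  n1⇒n10
[61] read 'a'  n10⇒n11
[62] read 'b'  n11⇒n12
[63] read 'd'  n12⇒n13  → match P3@[59:63]
[64] read 'd'  n13⇒n10 ·f
[65] read 'a'  n10⇒n11
[66] read 'd'  n11⇒n3 ·f  → match P0@[64:66]
[67] read 'd'  n3⇒n10 ·f
[68] read 'b'  n10⇒n6 ·f
[69] read 'c'  n6⇒n19  → match P5@[68:69]
[70] read 'c'  n19⇒n0 ·f
[71] read 'b'  n0⇒n6
[72] read 'b'  n6⇒n6 ·f
[73] read 'a'  n6⇒n7
[74] read 'a'  n7⇒n8

All matches (sorted): [[4,1],[8,4],[8,5],[12,1],[16,4],[16,5],[20,5],[26,5],[32,2],[37,2],[45,4],[45,5],[48,1],[53,3],[57,2],[63,3],[66,0],[69,5]]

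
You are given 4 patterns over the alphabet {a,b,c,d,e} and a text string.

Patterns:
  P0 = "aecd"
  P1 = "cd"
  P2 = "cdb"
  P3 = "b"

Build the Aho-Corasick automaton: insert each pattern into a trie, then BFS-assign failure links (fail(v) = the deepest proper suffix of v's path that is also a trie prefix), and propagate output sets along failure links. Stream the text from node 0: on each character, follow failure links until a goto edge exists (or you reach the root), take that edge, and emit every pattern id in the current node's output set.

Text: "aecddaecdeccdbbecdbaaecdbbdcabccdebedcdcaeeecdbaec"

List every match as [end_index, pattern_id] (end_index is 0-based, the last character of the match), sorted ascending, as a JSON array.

Build automaton:
Trie (insert patterns):
  0='ε' goto a→1 b→8 c→5
  1='a' goto e→2
  2='ae' goto c→3
  3='aec' goto d→4
  4='aecd' goto ·  [P0 ends]
  5='c' goto d→6
  6='cd' goto b→7  [P1 ends]
  7='cdb' goto ·  [P2 ends]
  8='b' goto ·  [P3 ends]

Failure links (BFS by depth):
  n1('a'): parent n0 fail=0; on 'a' 0 → fail=0;  out ∅∪∅=∅
  n5('c'): parent n0 fail=0; on 'c' 0 → fail=0;  out ∅∪∅=∅
  n8('b'): parent n0 fail=0; on 'b' 0 → fail=0;  out {3}∪∅={3}
  n2('ae'): parent n1 fail=0; on 'e' 0 → fail=0;  out ∅∪∅=∅
  n6('cd'): parent n5 fail=0; on 'd' 0 → fail=0;  out {1}∪∅={1}
  n3('aec'): parent n2 fail=0; on 'c' 0 → fail=5;  out ∅∪∅=∅
  n7('cdb'): parent n6 fail=0; on 'b' 0 → fail=8;  out {2}∪{3}={2,3}
  n4('aecd'): parent n3 fail=5; on 'd' 5 → fail=6;  out {0}∪{1}={0,1}

Scan:
i=0 'a': node 0→1
i=1 'e': node 1→2
i=2 'c': node 2→3
i=3 'd': node 3→4  → match P0@[0:3],P1@[2:3]
i=4 'd': node 4→0 (fail-walked)
i=5 'a': node 0→1
i=6 'e': node 1→2
i=7 'c': node 2→3
i=8 'd': node 3→4  → match P0@[5:8],P1@[7:8]
i=9 'e': node 4→0 (fail-walked)
i=10 'c': node 0→5
i=11 'c': node 5→5 (fail-walked)
i=12 'd': node 5→6  → match P1@[11:12]
i=13 'b': node 6→7  → match P2@[11:13],P3@[13:13]
i=14 'b': node 7→8 (fail-walked)  → match P3@[14:14]
i=15 'e': node 8→0 (fail-walked)
i=16 'c': node 0→5
i=17 'd': node 5→6  → match P1@[16:17]
i=18 'b': node 6→7  → match P2@[16:18],P3@[18:18]
i=19 'a': node 7→1 (fail-walked)
i=20 'a': node 1→1 (fail-walked)
i=21 'e': node 1→2
i=22 'c': node 2→3
i=23 'd': node 3→4  → match P0@[20:23],P1@[22:23]
i=24 'b': node 4→7 (fail-walked)  → match P2@[22:24],P3@[24:24]
i=25 'b': node 7→8 (fail-walked)  → match P3@[25:25]
i=26 'd': node 8→0 (fail-walked)
i=27 'c': node 0→5
i=28 'a': node 5→1 (fail-walked)
i=29 'b': node 1→8 (fail-walked)  → match P3@[29:29]
i=30 'c': node 8→5 (fail-walked)
i=31 'c': node 5→5 (fail-walked)
i=32 'd': node 5→6  → match P1@[31:32]
i=33 'e': node 6→0 (fail-walked)
i=34 'b': node 0→8  → match P3@[34:34]
i=35 'e': node 8→0 (fail-walked)
i=36 'd': node 0→0
i=37 'c': node 0→5
i=38 'd': node 5→6  → match P1@[37:38]
i=39 'c': node 6→5 (fail-walked)
i=40 'a': node 5→1 (fail-walked)
i=41 'e': node 1→2
i=42 'e': node 2→0 (fail-walked)
i=43 'e': node 0→0
i=44 'c': node 0→5
i=45 'd': node 5→6  → match P1@[44:45]
i=46 'b': node 6→7  → match P2@[44:46],P3@[46:46]
i=47 'a': node 7→1 (fail-walked)
i=48 'e': node 1→2
i=49 'c': node 2→3

Matches: [[3,0],[3,1],[8,0],[8,1],[12,1],[13,2],[13,3],[14,3],[17,1],[18,2],[18,3],[23,0],[23,1],[24,2],[24,3],[25,3],[29,3],[32,1],[34,3],[38,1],[45,1],[46,2],[46,3]]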